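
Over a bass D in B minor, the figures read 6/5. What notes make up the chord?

D, F#, A, B

The written figures 6/5 are shorthand for 6/5/3: the 3 is implied.
A third above D in this key is F#.
A fifth above D in this key is A.
A sixth above D in this key is B.
Together with the bass D, this spells B minor seventh in first inversion.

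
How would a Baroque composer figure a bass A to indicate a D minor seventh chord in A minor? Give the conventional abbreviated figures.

4/3

A is the fifth of D minor seventh, so the chord is in second inversion.
A seventh chord in second inversion is figured 6/4/3, conventionally abbreviated 4/3.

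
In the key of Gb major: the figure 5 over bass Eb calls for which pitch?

Counting 4 letter steps above Eb lands on B; in Gb major, that letter is Bb.

Bb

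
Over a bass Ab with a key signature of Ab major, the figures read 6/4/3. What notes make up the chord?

A third above Ab in this key is C.
A fourth above Ab in this key is Db.
A sixth above Ab in this key is F.
Together with the bass Ab, this spells Db major seventh in second inversion.

Ab, C, Db, F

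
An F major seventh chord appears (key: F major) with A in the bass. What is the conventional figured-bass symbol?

A is the third of F major seventh, so the chord is in first inversion.
A seventh chord in first inversion is figured 6/5/3, conventionally abbreviated 6/5.

6/5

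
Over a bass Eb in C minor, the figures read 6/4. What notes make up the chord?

A fourth above Eb in this key is Ab.
A sixth above Eb in this key is C.
Together with the bass Eb, this spells Ab major in second inversion.

Eb, Ab, C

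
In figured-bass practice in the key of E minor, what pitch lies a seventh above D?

Counting 6 letter steps above D lands on C; in E minor, that letter is C.

C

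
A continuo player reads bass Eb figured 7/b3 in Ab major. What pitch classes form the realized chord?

Eb, Gb, Bb, Db

The written figures 7/b3 are shorthand for 7/5/3: the 5 is implied.
A third above Eb in this key is G, lowered to Gb by the flat.
A fifth above Eb in this key is Bb.
A seventh above Eb in this key is Db.
Together with the bass Eb, this spells Eb minor seventh in root position.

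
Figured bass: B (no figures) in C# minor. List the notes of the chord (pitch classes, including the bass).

An unfigured bass implies 5/3.
A third above B in this key is D#.
A fifth above B in this key is F#.
Together with the bass B, this spells B major in root position.

B, D#, F#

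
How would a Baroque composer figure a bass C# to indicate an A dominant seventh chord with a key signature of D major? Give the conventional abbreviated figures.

6/5

C# is the third of A dominant seventh, so the chord is in first inversion.
A seventh chord in first inversion is figured 6/5/3, conventionally abbreviated 6/5.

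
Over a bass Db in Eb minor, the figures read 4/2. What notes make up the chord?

Db, Eb, Gb, Bb

The written figures 4/2 are shorthand for 6/4/2: the 6 is implied.
A second above Db in this key is Eb.
A fourth above Db in this key is Gb.
A sixth above Db in this key is Bb.
Together with the bass Db, this spells Eb minor seventh in third inversion.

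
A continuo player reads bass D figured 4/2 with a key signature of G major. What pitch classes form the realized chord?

D, E, G, B

The written figures 4/2 are shorthand for 6/4/2: the 6 is implied.
A second above D in this key is E.
A fourth above D in this key is G.
A sixth above D in this key is B.
Together with the bass D, this spells E minor seventh in third inversion.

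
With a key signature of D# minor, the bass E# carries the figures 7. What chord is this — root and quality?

The figures 7 indicate a seventh chord in root position.
In root position the bass is the root, so the root is E#.
The chord tones are E#, G#, B, D#, giving E# half-diminished seventh.

E# half-diminished seventh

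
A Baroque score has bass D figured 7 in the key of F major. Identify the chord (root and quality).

D minor seventh

The figures 7 indicate a seventh chord in root position.
In root position the bass is the root, so the root is D.
The chord tones are D, F, A, C, giving D minor seventh.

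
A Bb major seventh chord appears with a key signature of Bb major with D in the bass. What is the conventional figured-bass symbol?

D is the third of Bb major seventh, so the chord is in first inversion.
A seventh chord in first inversion is figured 6/5/3, conventionally abbreviated 6/5.

6/5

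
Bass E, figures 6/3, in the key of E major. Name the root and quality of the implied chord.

The figures 6/3 indicate a triad in first inversion.
In first inversion the root lies a sixth above the bass: a sixth above E in E major is C#.
The chord tones are E, G#, C#, giving C# minor.

C# minor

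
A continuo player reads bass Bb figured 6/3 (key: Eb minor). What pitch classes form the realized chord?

A third above Bb in this key is Db.
A sixth above Bb in this key is Gb.
Together with the bass Bb, this spells Gb major in first inversion.

Bb, Db, Gb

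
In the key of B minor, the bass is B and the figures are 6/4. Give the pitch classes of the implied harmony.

A fourth above B in this key is E.
A sixth above B in this key is G.
Together with the bass B, this spells E minor in second inversion.

B, E, G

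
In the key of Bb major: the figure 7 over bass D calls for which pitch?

Counting 6 letter steps above D lands on C; in Bb major, that letter is C.

C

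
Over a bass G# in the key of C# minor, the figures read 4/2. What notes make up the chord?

G#, A, C#, E

The written figures 4/2 are shorthand for 6/4/2: the 6 is implied.
A second above G# in this key is A.
A fourth above G# in this key is C#.
A sixth above G# in this key is E.
Together with the bass G#, this spells A major seventh in third inversion.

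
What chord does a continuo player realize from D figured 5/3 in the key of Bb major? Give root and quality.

The figures 5/3 indicate a triad in root position.
In root position the bass is the root, so the root is D.
The chord tones are D, F, A, giving D minor.

D minor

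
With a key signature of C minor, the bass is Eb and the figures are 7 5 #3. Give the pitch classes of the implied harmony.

A third above Eb in this key is G, raised to G# by the sharp.
A fifth above Eb in this key is Bb.
A seventh above Eb in this key is D.

Eb, G#, Bb, D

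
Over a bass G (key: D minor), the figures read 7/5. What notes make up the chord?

The written figures 7/5 are shorthand for 7/5/3: the 3 is implied.
A third above G in this key is Bb.
A fifth above G in this key is D.
A seventh above G in this key is F.
Together with the bass G, this spells G minor seventh in root position.

G, Bb, D, F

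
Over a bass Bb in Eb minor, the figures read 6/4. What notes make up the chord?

A fourth above Bb in this key is Eb.
A sixth above Bb in this key is Gb.
Together with the bass Bb, this spells Eb minor in second inversion.

Bb, Eb, Gb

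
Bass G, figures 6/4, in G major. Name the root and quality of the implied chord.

The figures 6/4 indicate a triad in second inversion.
In second inversion the root lies a fourth above the bass: a fourth above G in G major is C.
The chord tones are G, C, E, giving C major.

C major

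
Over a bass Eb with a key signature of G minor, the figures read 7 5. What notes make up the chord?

The written figures 7 5 are shorthand for 7/5/3: the 3 is implied.
A third above Eb in this key is G.
A fifth above Eb in this key is Bb.
A seventh above Eb in this key is D.
Together with the bass Eb, this spells Eb major seventh in root position.

Eb, G, Bb, D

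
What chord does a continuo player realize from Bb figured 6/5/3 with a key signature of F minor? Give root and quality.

G half-diminished seventh

The figures 6/5/3 indicate a seventh chord in first inversion.
In first inversion the root lies a sixth above the bass: a sixth above Bb in F minor is G.
The chord tones are Bb, Db, F, G, giving G half-diminished seventh.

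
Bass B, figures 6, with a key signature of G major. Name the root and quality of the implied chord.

The figures 6 indicate a triad in first inversion.
In first inversion the root lies a sixth above the bass: a sixth above B in G major is G.
The chord tones are B, D, G, giving G major.

G major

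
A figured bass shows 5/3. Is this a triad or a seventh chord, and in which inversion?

triad, root position

Intervals of 5/3 above the bass form a triad; the bass is the root, so this is root position.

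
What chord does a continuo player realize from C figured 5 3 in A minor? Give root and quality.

The figures 5 3 indicate a triad in root position.
In root position the bass is the root, so the root is C.
The chord tones are C, E, G, giving C major.

C major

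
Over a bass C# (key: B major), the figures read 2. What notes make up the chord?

The written figures 2 are shorthand for 6/4/2: the 6/4 are implied.
A second above C# in this key is D#.
A fourth above C# in this key is F#.
A sixth above C# in this key is A#.
Together with the bass C#, this spells D# minor seventh in third inversion.

C#, D#, F#, A#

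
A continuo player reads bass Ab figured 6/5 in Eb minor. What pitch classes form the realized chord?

The written figures 6/5 are shorthand for 6/5/3: the 3 is implied.
A third above Ab in this key is Cb.
A fifth above Ab in this key is Eb.
A sixth above Ab in this key is F.
Together with the bass Ab, this spells F half-diminished seventh in first inversion.

Ab, Cb, Eb, F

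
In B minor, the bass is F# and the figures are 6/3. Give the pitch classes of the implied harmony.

F#, A, D

A third above F# in this key is A.
A sixth above F# in this key is D.
Together with the bass F#, this spells D major in first inversion.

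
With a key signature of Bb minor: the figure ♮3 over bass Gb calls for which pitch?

B

Counting 2 letter steps above Gb lands on B; in Bb minor, that letter is Bb.
The ♮3 figure makes it natural, giving B.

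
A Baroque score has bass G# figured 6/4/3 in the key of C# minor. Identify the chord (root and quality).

The figures 6/4/3 indicate a seventh chord in second inversion.
In second inversion the root lies a fourth above the bass: a fourth above G# in C# minor is C#.
The chord tones are G#, B, C#, E, giving C# minor seventh.

C# minor seventh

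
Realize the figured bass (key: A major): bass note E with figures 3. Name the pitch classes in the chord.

E, G#, B

The written figures 3 are shorthand for 5/3: the 5 is implied.
A third above E in this key is G#.
A fifth above E in this key is B.
Together with the bass E, this spells E major in root position.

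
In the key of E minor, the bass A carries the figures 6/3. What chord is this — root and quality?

The figures 6/3 indicate a triad in first inversion.
In first inversion the root lies a sixth above the bass: a sixth above A in E minor is F#.
The chord tones are A, C, F#, giving F# diminished.

F# diminished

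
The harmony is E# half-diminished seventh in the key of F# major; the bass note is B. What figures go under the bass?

B is the fifth of E# half-diminished seventh, so the chord is in second inversion.
A seventh chord in second inversion is figured 6/4/3, conventionally abbreviated 4/3.

4/3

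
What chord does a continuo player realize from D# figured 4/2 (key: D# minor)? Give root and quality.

E# half-diminished seventh

The figures 4/2 indicate a seventh chord in third inversion.
In third inversion the root lies a second above the bass: a second above D# in D# minor is E#.
The chord tones are D#, E#, G#, B, giving E# half-diminished seventh.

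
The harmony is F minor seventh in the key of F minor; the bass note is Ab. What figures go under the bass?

Ab is the third of F minor seventh, so the chord is in first inversion.
A seventh chord in first inversion is figured 6/5/3, conventionally abbreviated 6/5.

6/5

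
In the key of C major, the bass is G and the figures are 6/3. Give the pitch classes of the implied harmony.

G, B, E

A third above G in this key is B.
A sixth above G in this key is E.
Together with the bass G, this spells E minor in first inversion.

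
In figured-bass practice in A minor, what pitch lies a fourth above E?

Counting 3 letter steps above E lands on A; in A minor, that letter is A.

A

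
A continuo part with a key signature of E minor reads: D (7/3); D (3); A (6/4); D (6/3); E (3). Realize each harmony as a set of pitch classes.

D, F#, A, C | D, F#, A | A, D, F# | D, F#, B | E, G, B

D (7/5/3): D, F#, A, C.
D (5/3): D, F#, A.
A (6/4): A, D, F#.
D (6/3): D, F#, B.
E (5/3): E, G, B.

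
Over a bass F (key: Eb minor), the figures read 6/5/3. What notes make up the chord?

A third above F in this key is Ab.
A fifth above F in this key is Cb.
A sixth above F in this key is Db.
Together with the bass F, this spells Db dominant seventh in first inversion.

F, Ab, Cb, Db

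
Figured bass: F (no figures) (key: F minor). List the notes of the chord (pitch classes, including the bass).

F, Ab, C

An unfigured bass implies 5/3.
A third above F in this key is Ab.
A fifth above F in this key is C.
Together with the bass F, this spells F minor in root position.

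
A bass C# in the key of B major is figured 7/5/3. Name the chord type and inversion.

Intervals of 7/5/3 above the bass form a seventh chord; the bass is the root, so this is root position.

seventh chord, root position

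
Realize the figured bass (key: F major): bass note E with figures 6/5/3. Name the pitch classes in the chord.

E, G, Bb, C

A third above E in this key is G.
A fifth above E in this key is Bb.
A sixth above E in this key is C.
Together with the bass E, this spells C dominant seventh in first inversion.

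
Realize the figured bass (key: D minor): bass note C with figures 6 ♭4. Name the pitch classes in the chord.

C, Fb, A

A fourth above C in this key is F, lowered to Fb by the flat.
A sixth above C in this key is A.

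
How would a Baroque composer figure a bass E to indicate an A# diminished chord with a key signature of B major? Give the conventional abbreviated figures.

E is the fifth of A# diminished, so the chord is in second inversion.
A triad in second inversion is figured 6/4, conventionally abbreviated 6/4.

6/4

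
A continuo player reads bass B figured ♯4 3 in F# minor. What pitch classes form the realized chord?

B, D, E#, G#

The written figures ♯4 3 are shorthand for 6/4/3: the 6 is implied.
A third above B in this key is D.
A fourth above B in this key is E, raised to E# by the sharp.
A sixth above B in this key is G#.
Together with the bass B, this spells E# diminished seventh in second inversion.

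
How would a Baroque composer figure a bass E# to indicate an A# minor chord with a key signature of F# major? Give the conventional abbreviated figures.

E# is the fifth of A# minor, so the chord is in second inversion.
A triad in second inversion is figured 6/4, conventionally abbreviated 6/4.

6/4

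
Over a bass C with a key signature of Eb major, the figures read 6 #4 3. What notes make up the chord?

C, Eb, F#, Ab

A third above C in this key is Eb.
A fourth above C in this key is F, raised to F# by the sharp.
A sixth above C in this key is Ab.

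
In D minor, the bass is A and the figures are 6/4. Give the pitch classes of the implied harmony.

A fourth above A in this key is D.
A sixth above A in this key is F.
Together with the bass A, this spells D minor in second inversion.

A, D, F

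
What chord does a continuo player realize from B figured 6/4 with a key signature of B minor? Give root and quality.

E minor

The figures 6/4 indicate a triad in second inversion.
In second inversion the root lies a fourth above the bass: a fourth above B in B minor is E.
The chord tones are B, E, G, giving E minor.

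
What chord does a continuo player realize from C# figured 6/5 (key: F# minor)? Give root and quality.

The figures 6/5 indicate a seventh chord in first inversion.
In first inversion the root lies a sixth above the bass: a sixth above C# in F# minor is A.
The chord tones are C#, E, G#, A, giving A major seventh.

A major seventh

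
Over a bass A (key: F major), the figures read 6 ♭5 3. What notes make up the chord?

A, C, Eb, F

A third above A in this key is C.
A fifth above A in this key is E, lowered to Eb by the flat.
A sixth above A in this key is F.
Together with the bass A, this spells F dominant seventh in first inversion.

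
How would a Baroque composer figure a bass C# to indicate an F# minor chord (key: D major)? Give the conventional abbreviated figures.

C# is the fifth of F# minor, so the chord is in second inversion.
A triad in second inversion is figured 6/4, conventionally abbreviated 6/4.

6/4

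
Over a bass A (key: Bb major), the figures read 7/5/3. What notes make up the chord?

A, C, Eb, G

A third above A in this key is C.
A fifth above A in this key is Eb.
A seventh above A in this key is G.
Together with the bass A, this spells A half-diminished seventh in root position.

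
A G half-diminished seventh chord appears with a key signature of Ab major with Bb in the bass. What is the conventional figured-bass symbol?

6/5

Bb is the third of G half-diminished seventh, so the chord is in first inversion.
A seventh chord in first inversion is figured 6/5/3, conventionally abbreviated 6/5.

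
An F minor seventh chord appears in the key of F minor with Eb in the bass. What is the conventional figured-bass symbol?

Eb is the seventh of F minor seventh, so the chord is in third inversion.
A seventh chord in third inversion is figured 6/4/2, conventionally abbreviated 4/2.

4/2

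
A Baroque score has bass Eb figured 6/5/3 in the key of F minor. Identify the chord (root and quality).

The figures 6/5/3 indicate a seventh chord in first inversion.
In first inversion the root lies a sixth above the bass: a sixth above Eb in F minor is C.
The chord tones are Eb, G, Bb, C, giving C minor seventh.

C minor seventh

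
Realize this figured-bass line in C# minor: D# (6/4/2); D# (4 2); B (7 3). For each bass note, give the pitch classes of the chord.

D#, E, G#, B | D#, E, G#, B | B, D#, F#, A

D# (6/4/2): D#, E, G#, B.
D# (6/4/2): D#, E, G#, B.
B (7/5/3): B, D#, F#, A.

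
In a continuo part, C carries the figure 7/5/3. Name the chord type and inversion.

Intervals of 7/5/3 above the bass form a seventh chord; the bass is the root, so this is root position.

seventh chord, root position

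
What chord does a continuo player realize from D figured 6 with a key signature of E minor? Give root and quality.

B minor

The figures 6 indicate a triad in first inversion.
In first inversion the root lies a sixth above the bass: a sixth above D in E minor is B.
The chord tones are D, F#, B, giving B minor.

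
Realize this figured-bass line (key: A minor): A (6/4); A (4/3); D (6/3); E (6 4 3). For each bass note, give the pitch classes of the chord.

A (6/4): A, D, F.
A (6/4/3): A, C, D, F.
D (6/3): D, F, B.
E (6/4/3): E, G, A, C.

A, D, F | A, C, D, F | D, F, B | E, G, A, C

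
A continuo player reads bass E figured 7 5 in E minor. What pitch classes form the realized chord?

E, G, B, D

The written figures 7 5 are shorthand for 7/5/3: the 3 is implied.
A third above E in this key is G.
A fifth above E in this key is B.
A seventh above E in this key is D.
Together with the bass E, this spells E minor seventh in root position.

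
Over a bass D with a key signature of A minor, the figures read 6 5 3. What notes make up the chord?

D, F, A, B

A third above D in this key is F.
A fifth above D in this key is A.
A sixth above D in this key is B.
Together with the bass D, this spells B half-diminished seventh in first inversion.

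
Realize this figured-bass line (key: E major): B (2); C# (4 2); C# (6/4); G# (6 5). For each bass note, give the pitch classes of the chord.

B, C#, E, G# | C#, D#, F#, A | C#, F#, A | G#, B, D#, E

B (6/4/2): B, C#, E, G#.
C# (6/4/2): C#, D#, F#, A.
C# (6/4): C#, F#, A.
G# (6/5/3): G#, B, D#, E.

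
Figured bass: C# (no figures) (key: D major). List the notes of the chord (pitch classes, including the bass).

An unfigured bass implies 5/3.
A third above C# in this key is E.
A fifth above C# in this key is G.
Together with the bass C#, this spells C# diminished in root position.

C#, E, G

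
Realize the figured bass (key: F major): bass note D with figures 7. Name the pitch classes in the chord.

D, F, A, C

The written figures 7 are shorthand for 7/5/3: the 5/3 are implied.
A third above D in this key is F.
A fifth above D in this key is A.
A seventh above D in this key is C.
Together with the bass D, this spells D minor seventh in root position.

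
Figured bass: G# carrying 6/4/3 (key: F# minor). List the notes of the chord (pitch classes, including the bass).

A third above G# in this key is B.
A fourth above G# in this key is C#.
A sixth above G# in this key is E.
Together with the bass G#, this spells C# minor seventh in second inversion.

G#, B, C#, E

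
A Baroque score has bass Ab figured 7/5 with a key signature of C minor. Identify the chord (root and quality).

Ab major seventh

The figures 7/5 indicate a seventh chord in root position.
In root position the bass is the root, so the root is Ab.
The chord tones are Ab, C, Eb, G, giving Ab major seventh.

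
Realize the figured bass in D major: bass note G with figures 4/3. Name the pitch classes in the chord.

G, B, C#, E

The written figures 4/3 are shorthand for 6/4/3: the 6 is implied.
A third above G in this key is B.
A fourth above G in this key is C#.
A sixth above G in this key is E.
Together with the bass G, this spells C# half-diminished seventh in second inversion.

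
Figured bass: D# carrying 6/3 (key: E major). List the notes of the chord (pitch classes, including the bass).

A third above D# in this key is F#.
A sixth above D# in this key is B.
Together with the bass D#, this spells B major in first inversion.

D#, F#, B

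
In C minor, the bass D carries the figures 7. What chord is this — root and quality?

The figures 7 indicate a seventh chord in root position.
In root position the bass is the root, so the root is D.
The chord tones are D, F, Ab, C, giving D half-diminished seventh.

D half-diminished seventh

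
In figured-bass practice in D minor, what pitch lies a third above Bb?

Counting 2 letter steps above Bb lands on D; in D minor, that letter is D.

D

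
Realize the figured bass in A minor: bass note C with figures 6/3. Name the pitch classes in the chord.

A third above C in this key is E.
A sixth above C in this key is A.
Together with the bass C, this spells A minor in first inversion.

C, E, A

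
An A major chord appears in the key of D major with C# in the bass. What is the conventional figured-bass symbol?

C# is the third of A major, so the chord is in first inversion.
A triad in first inversion is figured 6/3, conventionally abbreviated 6.

6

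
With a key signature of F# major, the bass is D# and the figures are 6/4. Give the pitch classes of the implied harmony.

A fourth above D# in this key is G#.
A sixth above D# in this key is B.
Together with the bass D#, this spells G# minor in second inversion.

D#, G#, B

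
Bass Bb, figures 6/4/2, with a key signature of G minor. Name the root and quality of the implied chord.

C minor seventh

The figures 6/4/2 indicate a seventh chord in third inversion.
In third inversion the root lies a second above the bass: a second above Bb in G minor is C.
The chord tones are Bb, C, Eb, G, giving C minor seventh.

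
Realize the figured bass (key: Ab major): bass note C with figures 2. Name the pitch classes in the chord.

The written figures 2 are shorthand for 6/4/2: the 6/4 are implied.
A second above C in this key is Db.
A fourth above C in this key is F.
A sixth above C in this key is Ab.
Together with the bass C, this spells Db major seventh in third inversion.

C, Db, F, Ab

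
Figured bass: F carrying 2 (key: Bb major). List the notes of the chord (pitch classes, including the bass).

The written figures 2 are shorthand for 6/4/2: the 6/4 are implied.
A second above F in this key is G.
A fourth above F in this key is Bb.
A sixth above F in this key is D.
Together with the bass F, this spells G minor seventh in third inversion.

F, G, Bb, D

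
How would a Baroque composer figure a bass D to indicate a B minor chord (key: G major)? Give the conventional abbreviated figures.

D is the third of B minor, so the chord is in first inversion.
A triad in first inversion is figured 6/3, conventionally abbreviated 6.

6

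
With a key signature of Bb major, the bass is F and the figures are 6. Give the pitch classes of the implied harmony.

F, A, D

The written figures 6 are shorthand for 6/3: the 3 is implied.
A third above F in this key is A.
A sixth above F in this key is D.
Together with the bass F, this spells D minor in first inversion.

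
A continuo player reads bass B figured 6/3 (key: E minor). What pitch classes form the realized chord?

A third above B in this key is D.
A sixth above B in this key is G.
Together with the bass B, this spells G major in first inversion.

B, D, G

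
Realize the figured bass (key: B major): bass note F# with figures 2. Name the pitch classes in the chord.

The written figures 2 are shorthand for 6/4/2: the 6/4 are implied.
A second above F# in this key is G#.
A fourth above F# in this key is B.
A sixth above F# in this key is D#.
Together with the bass F#, this spells G# minor seventh in third inversion.

F#, G#, B, D#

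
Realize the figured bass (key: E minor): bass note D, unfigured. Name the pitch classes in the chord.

D, F#, A

An unfigured bass implies 5/3.
A third above D in this key is F#.
A fifth above D in this key is A.
Together with the bass D, this spells D major in root position.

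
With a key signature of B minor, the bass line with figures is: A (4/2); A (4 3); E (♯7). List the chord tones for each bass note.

A, B, D, F# | A, C#, D, F# | E, G, B, D#

A (6/4/2): A, B, D, F#.
A (6/4/3): A, C#, D, F#.
E (#7/5/3): E, G, B, D#.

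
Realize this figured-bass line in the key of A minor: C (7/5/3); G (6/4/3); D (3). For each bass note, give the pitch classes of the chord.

C (7/5/3): C, E, G, B.
G (6/4/3): G, B, C, E.
D (5/3): D, F, A.

C, E, G, B | G, B, C, E | D, F, A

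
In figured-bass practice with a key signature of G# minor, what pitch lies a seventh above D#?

Counting 6 letter steps above D# lands on C; in G# minor, that letter is C#.

C#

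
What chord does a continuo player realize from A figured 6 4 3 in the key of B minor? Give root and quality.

The figures 6 4 3 indicate a seventh chord in second inversion.
In second inversion the root lies a fourth above the bass: a fourth above A in B minor is D.
The chord tones are A, C#, D, F#, giving D major seventh.

D major seventh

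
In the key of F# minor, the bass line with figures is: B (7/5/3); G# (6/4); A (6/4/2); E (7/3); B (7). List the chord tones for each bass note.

B (7/5/3): B, D, F#, A.
G# (6/4): G#, C#, E.
A (6/4/2): A, B, D, F#.
E (7/5/3): E, G#, B, D.
B (7/5/3): B, D, F#, A.

B, D, F#, A | G#, C#, E | A, B, D, F# | E, G#, B, D | B, D, F#, A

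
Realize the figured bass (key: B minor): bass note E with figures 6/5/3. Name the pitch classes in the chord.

E, G, B, C#

A third above E in this key is G.
A fifth above E in this key is B.
A sixth above E in this key is C#.
Together with the bass E, this spells C# half-diminished seventh in first inversion.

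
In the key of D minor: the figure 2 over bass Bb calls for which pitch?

C

Counting 1 letter step above Bb lands on C; in D minor, that letter is C.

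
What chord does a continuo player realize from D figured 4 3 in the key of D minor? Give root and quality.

The figures 4 3 indicate a seventh chord in second inversion.
In second inversion the root lies a fourth above the bass: a fourth above D in D minor is G.
The chord tones are D, F, G, Bb, giving G minor seventh.

G minor seventh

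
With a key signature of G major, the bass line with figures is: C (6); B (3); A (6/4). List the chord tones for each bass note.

C, E, A | B, D, F# | A, D, F#

C (6/3): C, E, A.
B (5/3): B, D, F#.
A (6/4): A, D, F#.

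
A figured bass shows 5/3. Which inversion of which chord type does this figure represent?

Intervals of 5/3 above the bass form a triad; the bass is the root, so this is root position.

triad, root position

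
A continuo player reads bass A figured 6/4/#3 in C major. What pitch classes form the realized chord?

A third above A in this key is C, raised to C# by the sharp.
A fourth above A in this key is D.
A sixth above A in this key is F.
Together with the bass A, this spells D minor-major seventh in second inversion.

A, C#, D, F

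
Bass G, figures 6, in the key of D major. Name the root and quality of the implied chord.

The figures 6 indicate a triad in first inversion.
In first inversion the root lies a sixth above the bass: a sixth above G in D major is E.
The chord tones are G, B, E, giving E minor.

E minor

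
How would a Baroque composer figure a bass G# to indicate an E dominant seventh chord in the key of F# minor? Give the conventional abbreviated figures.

6/5

G# is the third of E dominant seventh, so the chord is in first inversion.
A seventh chord in first inversion is figured 6/5/3, conventionally abbreviated 6/5.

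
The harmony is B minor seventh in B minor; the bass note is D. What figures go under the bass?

D is the third of B minor seventh, so the chord is in first inversion.
A seventh chord in first inversion is figured 6/5/3, conventionally abbreviated 6/5.

6/5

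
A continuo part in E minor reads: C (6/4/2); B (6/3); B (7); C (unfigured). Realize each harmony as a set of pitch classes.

C, D, F#, A | B, D, G | B, D, F#, A | C, E, G

C (6/4/2): C, D, F#, A.
B (6/3): B, D, G.
B (7/5/3): B, D, F#, A.
C (5/3): C, E, G.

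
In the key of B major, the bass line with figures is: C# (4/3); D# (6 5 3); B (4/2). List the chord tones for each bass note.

C#, E, F#, A# | D#, F#, A#, B | B, C#, E, G#

C# (6/4/3): C#, E, F#, A#.
D# (6/5/3): D#, F#, A#, B.
B (6/4/2): B, C#, E, G#.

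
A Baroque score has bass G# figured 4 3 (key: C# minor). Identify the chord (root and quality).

C# minor seventh

The figures 4 3 indicate a seventh chord in second inversion.
In second inversion the root lies a fourth above the bass: a fourth above G# in C# minor is C#.
The chord tones are G#, B, C#, E, giving C# minor seventh.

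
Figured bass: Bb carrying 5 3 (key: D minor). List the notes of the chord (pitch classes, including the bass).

Bb, D, F

A third above Bb in this key is D.
A fifth above Bb in this key is F.
Together with the bass Bb, this spells Bb major in root position.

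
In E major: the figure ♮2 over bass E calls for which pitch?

Counting 1 letter step above E lands on F; in E major, that letter is F#.
The ♮2 figure makes it natural, giving F.

F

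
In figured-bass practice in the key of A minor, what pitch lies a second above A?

Counting 1 letter step above A lands on B; in A minor, that letter is B.

B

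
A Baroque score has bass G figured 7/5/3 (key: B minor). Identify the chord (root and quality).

The figures 7/5/3 indicate a seventh chord in root position.
In root position the bass is the root, so the root is G.
The chord tones are G, B, D, F#, giving G major seventh.

G major seventh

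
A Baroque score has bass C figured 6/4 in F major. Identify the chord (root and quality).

F major

The figures 6/4 indicate a triad in second inversion.
In second inversion the root lies a fourth above the bass: a fourth above C in F major is F.
The chord tones are C, F, A, giving F major.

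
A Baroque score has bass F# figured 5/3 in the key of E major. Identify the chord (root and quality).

F# minor

The figures 5/3 indicate a triad in root position.
In root position the bass is the root, so the root is F#.
The chord tones are F#, A, C#, giving F# minor.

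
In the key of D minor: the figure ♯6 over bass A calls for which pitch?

Counting 5 letter steps above A lands on F; in D minor, that letter is F.
The #6 figure raises it a semitone, giving F#.

F#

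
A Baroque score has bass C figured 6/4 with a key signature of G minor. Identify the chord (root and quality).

F major

The figures 6/4 indicate a triad in second inversion.
In second inversion the root lies a fourth above the bass: a fourth above C in G minor is F.
The chord tones are C, F, A, giving F major.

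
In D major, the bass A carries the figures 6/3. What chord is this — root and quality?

The figures 6/3 indicate a triad in first inversion.
In first inversion the root lies a sixth above the bass: a sixth above A in D major is F#.
The chord tones are A, C#, F#, giving F# minor.

F# minor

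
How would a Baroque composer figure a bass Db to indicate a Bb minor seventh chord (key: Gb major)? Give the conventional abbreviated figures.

Db is the third of Bb minor seventh, so the chord is in first inversion.
A seventh chord in first inversion is figured 6/5/3, conventionally abbreviated 6/5.

6/5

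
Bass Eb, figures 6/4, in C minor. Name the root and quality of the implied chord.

Ab major

The figures 6/4 indicate a triad in second inversion.
In second inversion the root lies a fourth above the bass: a fourth above Eb in C minor is Ab.
The chord tones are Eb, Ab, C, giving Ab major.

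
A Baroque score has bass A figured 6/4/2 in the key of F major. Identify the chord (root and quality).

The figures 6/4/2 indicate a seventh chord in third inversion.
In third inversion the root lies a second above the bass: a second above A in F major is Bb.
The chord tones are A, Bb, D, F, giving Bb major seventh.

Bb major seventh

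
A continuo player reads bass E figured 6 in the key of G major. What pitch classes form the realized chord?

The written figures 6 are shorthand for 6/3: the 3 is implied.
A third above E in this key is G.
A sixth above E in this key is C.
Together with the bass E, this spells C major in first inversion.

E, G, C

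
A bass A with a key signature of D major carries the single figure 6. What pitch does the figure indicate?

Counting 5 letter steps above A lands on F; in D major, that letter is F#.

F#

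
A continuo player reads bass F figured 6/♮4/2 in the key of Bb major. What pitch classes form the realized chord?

A second above F in this key is G.
A fourth above F in this key is Bb, made natural (B) by the ♮ figure.
A sixth above F in this key is D.
Together with the bass F, this spells G dominant seventh in third inversion.

F, G, B, D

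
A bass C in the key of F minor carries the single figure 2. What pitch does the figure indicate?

Db

Counting 1 letter step above C lands on D; in F minor, that letter is Db.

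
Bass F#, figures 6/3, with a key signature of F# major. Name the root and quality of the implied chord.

D# minor

The figures 6/3 indicate a triad in first inversion.
In first inversion the root lies a sixth above the bass: a sixth above F# in F# major is D#.
The chord tones are F#, A#, D#, giving D# minor.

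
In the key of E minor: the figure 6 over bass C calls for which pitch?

A

Counting 5 letter steps above C lands on A; in E minor, that letter is A.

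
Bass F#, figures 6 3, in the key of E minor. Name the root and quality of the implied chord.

D major

The figures 6 3 indicate a triad in first inversion.
In first inversion the root lies a sixth above the bass: a sixth above F# in E minor is D.
The chord tones are F#, A, D, giving D major.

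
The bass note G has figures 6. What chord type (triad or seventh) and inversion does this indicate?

6 is shorthand for 6/3.
Intervals of 6/3 above the bass form a triad; the bass is the third, so this is first inversion.

triad, first inversion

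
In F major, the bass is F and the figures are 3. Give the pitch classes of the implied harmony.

The written figures 3 are shorthand for 5/3: the 5 is implied.
A third above F in this key is A.
A fifth above F in this key is C.
Together with the bass F, this spells F major in root position.

F, A, C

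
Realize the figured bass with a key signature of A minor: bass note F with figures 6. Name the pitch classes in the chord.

F, A, D

The written figures 6 are shorthand for 6/3: the 3 is implied.
A third above F in this key is A.
A sixth above F in this key is D.
Together with the bass F, this spells D minor in first inversion.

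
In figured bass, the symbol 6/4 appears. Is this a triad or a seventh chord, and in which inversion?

triad, second inversion

Intervals of 6/4 above the bass form a triad; the bass is the fifth, so this is second inversion.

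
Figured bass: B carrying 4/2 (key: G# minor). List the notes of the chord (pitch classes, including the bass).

B, C#, E, G#

The written figures 4/2 are shorthand for 6/4/2: the 6 is implied.
A second above B in this key is C#.
A fourth above B in this key is E.
A sixth above B in this key is G#.
Together with the bass B, this spells C# minor seventh in third inversion.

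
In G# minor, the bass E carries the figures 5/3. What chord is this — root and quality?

The figures 5/3 indicate a triad in root position.
In root position the bass is the root, so the root is E.
The chord tones are E, G#, B, giving E major.

E major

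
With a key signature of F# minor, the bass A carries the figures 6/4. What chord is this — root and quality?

The figures 6/4 indicate a triad in second inversion.
In second inversion the root lies a fourth above the bass: a fourth above A in F# minor is D.
The chord tones are A, D, F#, giving D major.

D major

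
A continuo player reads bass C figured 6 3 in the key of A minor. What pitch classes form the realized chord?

C, E, A

A third above C in this key is E.
A sixth above C in this key is A.
Together with the bass C, this spells A minor in first inversion.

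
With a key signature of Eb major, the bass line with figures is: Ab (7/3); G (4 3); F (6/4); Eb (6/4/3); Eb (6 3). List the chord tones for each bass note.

Ab (7/5/3): Ab, C, Eb, G.
G (6/4/3): G, Bb, C, Eb.
F (6/4): F, Bb, D.
Eb (6/4/3): Eb, G, Ab, C.
Eb (6/3): Eb, G, C.

Ab, C, Eb, G | G, Bb, C, Eb | F, Bb, D | Eb, G, Ab, C | Eb, G, C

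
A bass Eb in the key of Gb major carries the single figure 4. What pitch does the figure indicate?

Counting 3 letter steps above Eb lands on A; in Gb major, that letter is Ab.

Ab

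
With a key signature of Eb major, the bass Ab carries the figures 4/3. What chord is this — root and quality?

D half-diminished seventh

The figures 4/3 indicate a seventh chord in second inversion.
In second inversion the root lies a fourth above the bass: a fourth above Ab in Eb major is D.
The chord tones are Ab, C, D, F, giving D half-diminished seventh.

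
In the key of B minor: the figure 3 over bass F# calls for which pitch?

A

Counting 2 letter steps above F# lands on A; in B minor, that letter is A.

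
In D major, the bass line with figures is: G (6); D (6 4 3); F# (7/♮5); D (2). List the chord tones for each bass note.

G (6/3): G, B, E.
D (6/4/3): D, F#, G, B.
F# (7/♮5/3): F#, A, C, E.
D (6/4/2): D, E, G, B.

G, B, E | D, F#, G, B | F#, A, C, E | D, E, G, B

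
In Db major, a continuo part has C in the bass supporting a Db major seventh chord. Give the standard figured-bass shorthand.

4/2

C is the seventh of Db major seventh, so the chord is in third inversion.
A seventh chord in third inversion is figured 6/4/2, conventionally abbreviated 4/2.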